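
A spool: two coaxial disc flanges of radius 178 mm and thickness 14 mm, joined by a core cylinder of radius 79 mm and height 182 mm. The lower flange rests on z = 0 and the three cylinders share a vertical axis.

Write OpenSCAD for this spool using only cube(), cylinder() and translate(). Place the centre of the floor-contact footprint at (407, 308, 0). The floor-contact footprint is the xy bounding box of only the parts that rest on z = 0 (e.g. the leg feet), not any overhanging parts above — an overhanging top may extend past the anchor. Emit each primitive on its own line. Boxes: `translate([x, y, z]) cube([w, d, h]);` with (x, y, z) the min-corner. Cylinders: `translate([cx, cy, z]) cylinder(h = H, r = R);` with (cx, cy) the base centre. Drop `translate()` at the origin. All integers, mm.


translate([407, 308, 0]) cylinder(h = 14, r = 178);
translate([407, 308, 14]) cylinder(h = 182, r = 79);
translate([407, 308, 196]) cylinder(h = 14, r = 178);


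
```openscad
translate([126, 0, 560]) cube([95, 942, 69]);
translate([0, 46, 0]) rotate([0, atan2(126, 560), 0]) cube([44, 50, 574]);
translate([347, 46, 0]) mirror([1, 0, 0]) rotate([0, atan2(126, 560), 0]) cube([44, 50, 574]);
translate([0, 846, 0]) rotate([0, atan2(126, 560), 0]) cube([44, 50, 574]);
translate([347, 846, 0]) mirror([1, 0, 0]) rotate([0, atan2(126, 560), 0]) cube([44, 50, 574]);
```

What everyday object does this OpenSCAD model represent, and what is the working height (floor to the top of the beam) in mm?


A sawhorse. The overall height is 629 mm.

A beam across two mirrored pairs of raked legs — a sawhorse. The beam's underside is at z = 560 (matching the legs' vertical rise in atan2(126, 560)) and the beam is 69 mm tall, so its top is at 560 + 69 = 629 mm. The raked legs top out at the beam's underside, so that is the highest point.


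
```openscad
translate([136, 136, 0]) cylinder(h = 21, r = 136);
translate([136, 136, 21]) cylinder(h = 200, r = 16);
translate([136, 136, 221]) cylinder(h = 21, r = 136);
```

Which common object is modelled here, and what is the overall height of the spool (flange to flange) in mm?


A spool. The overall height is 242 mm.

Three coaxial cylinders, large–small–large — a spool. Two 21 mm flanges and a 200 mm core give 21 + 200 + 21 = 242 mm.


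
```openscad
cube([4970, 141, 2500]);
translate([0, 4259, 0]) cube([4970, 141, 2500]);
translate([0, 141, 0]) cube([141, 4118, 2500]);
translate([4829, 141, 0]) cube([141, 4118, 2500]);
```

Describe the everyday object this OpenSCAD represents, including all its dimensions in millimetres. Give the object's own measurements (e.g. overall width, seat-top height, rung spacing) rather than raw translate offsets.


The wall frame of a small rectangular building: four walls, each 2500 mm tall and 141 mm thick, enclosing a footprint 4970 mm (x) by 4400 mm (y) outside-to-outside, with no floor or roof. The front and back walls (the −y and +y sides) span the full width; the two side walls fit between them.


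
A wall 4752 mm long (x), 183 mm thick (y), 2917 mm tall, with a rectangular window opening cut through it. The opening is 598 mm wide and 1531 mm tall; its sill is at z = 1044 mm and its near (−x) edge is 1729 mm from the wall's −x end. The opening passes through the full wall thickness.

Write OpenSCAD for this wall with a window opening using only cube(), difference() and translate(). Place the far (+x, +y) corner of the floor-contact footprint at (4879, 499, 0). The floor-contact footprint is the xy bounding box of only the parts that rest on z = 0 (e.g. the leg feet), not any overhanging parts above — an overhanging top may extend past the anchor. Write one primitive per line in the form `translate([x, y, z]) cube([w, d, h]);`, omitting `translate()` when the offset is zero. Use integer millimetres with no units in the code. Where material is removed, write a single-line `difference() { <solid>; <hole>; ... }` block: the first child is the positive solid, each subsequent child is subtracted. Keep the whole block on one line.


difference() { translate([127, 316, 0]) cube([4752, 183, 2917]); translate([1856, 316, 1044]) cube([598, 183, 1531]); }


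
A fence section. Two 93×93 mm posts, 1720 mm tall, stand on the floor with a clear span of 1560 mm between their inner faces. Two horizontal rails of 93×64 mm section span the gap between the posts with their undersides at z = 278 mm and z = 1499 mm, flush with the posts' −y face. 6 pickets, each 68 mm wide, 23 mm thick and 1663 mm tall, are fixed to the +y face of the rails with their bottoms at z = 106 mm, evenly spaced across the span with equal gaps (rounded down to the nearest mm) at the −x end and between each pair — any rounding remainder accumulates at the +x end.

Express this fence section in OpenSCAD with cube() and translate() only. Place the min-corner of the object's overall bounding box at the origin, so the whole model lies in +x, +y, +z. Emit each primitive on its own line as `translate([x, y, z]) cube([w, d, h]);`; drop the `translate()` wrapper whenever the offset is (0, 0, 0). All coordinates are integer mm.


cube([93, 93, 1720]);
translate([1653, 0, 0]) cube([93, 93, 1720]);
translate([93, 0, 278]) cube([1560, 93, 64]);
translate([93, 0, 1499]) cube([1560, 93, 64]);
translate([257, 93, 106]) cube([68, 23, 1663]);
translate([489, 93, 106]) cube([68, 23, 1663]);
translate([721, 93, 106]) cube([68, 23, 1663]);
translate([953, 93, 106]) cube([68, 23, 1663]);
translate([1185, 93, 106]) cube([68, 23, 1663]);
translate([1417, 93, 106]) cube([68, 23, 1663]);


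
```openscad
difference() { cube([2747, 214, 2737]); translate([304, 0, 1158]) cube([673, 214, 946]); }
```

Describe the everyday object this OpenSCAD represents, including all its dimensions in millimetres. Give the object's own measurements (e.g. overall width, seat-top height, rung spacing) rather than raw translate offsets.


A wall 2747 mm long (x), 214 mm thick (y), 2737 mm tall, with a rectangular window opening cut through it. The opening is 673 mm wide and 946 mm tall; its sill is at z = 1158 mm and its near (−x) edge is 304 mm from the wall's −x end. The opening passes through the full wall thickness.


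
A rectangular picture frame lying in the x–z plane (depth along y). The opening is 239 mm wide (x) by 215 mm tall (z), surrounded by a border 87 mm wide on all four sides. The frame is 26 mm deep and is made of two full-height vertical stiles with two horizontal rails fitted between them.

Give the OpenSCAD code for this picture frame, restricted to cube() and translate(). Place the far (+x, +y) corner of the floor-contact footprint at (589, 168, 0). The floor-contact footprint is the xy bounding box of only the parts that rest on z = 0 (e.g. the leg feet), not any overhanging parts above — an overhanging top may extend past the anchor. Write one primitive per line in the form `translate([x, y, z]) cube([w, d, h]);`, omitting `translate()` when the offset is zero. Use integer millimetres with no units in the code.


translate([176, 142, 0]) cube([87, 26, 389]);
translate([502, 142, 0]) cube([87, 26, 389]);
translate([263, 142, 0]) cube([239, 26, 87]);
translate([263, 142, 302]) cube([239, 26, 87]);


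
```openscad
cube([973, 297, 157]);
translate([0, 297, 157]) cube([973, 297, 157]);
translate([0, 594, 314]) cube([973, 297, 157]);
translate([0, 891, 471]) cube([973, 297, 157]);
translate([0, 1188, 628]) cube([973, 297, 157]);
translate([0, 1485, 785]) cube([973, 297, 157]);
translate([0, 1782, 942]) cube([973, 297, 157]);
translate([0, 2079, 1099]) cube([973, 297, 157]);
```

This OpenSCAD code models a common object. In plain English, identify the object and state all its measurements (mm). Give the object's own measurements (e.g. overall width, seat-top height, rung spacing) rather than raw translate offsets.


A straight staircase of 8 solid steps. Each step is 973 mm wide (x), 297 mm deep (y, the going) and 157 mm tall (the rise). The first step rests on the floor; each subsequent step sits one going further in +y and one rise higher in +z, directly behind and above the previous step with no overlap.


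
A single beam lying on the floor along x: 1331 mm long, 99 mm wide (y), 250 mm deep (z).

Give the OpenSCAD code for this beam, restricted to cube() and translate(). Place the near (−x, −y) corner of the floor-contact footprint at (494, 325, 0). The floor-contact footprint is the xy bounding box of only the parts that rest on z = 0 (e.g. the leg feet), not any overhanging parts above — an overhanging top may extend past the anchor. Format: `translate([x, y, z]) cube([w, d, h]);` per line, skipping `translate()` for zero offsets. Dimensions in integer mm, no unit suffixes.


translate([494, 325, 0]) cube([1331, 99, 250]);


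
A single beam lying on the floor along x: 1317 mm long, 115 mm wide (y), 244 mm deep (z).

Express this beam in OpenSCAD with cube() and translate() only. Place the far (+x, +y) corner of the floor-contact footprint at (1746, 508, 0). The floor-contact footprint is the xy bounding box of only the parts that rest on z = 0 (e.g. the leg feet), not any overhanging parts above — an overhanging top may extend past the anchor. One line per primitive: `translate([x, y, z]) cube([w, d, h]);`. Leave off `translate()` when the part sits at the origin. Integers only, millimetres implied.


translate([429, 393, 0]) cube([1317, 115, 244]);


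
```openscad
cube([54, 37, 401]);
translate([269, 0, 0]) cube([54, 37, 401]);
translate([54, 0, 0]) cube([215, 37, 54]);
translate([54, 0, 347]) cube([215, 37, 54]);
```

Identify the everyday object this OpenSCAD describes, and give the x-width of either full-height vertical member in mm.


A picture frame. The border width is 54 mm.

Four thin pieces enclosing a rectangular opening — a picture frame. The two full-height stiles are 401 mm tall; the top rail sits at z = 347 and is 54 mm tall, so the border above the opening is 401 − 347 = 54 mm, matching the stile x-width.


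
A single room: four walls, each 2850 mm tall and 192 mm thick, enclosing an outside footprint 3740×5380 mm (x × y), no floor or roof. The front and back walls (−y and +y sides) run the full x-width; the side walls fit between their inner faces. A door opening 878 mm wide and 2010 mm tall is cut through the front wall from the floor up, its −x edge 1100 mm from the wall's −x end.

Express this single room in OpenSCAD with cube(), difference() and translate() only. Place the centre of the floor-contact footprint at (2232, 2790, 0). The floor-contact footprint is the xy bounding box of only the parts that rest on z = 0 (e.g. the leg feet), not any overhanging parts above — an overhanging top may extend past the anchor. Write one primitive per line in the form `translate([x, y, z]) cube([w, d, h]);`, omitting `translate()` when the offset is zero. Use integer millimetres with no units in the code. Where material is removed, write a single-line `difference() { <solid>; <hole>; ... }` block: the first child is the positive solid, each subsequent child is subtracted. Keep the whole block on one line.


difference() { translate([362, 100, 0]) cube([3740, 192, 2850]); translate([1462, 100, 0]) cube([878, 192, 2010]); }
translate([362, 5288, 0]) cube([3740, 192, 2850]);
translate([362, 292, 0]) cube([192, 4996, 2850]);
translate([3910, 292, 0]) cube([192, 4996, 2850]);


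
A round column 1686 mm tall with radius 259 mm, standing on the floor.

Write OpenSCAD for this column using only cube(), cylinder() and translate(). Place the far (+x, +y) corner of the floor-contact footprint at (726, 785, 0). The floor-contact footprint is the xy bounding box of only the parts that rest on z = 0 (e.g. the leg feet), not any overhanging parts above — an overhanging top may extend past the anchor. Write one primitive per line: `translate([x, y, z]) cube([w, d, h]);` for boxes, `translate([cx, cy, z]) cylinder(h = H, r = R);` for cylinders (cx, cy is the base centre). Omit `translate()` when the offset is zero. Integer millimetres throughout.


translate([467, 526, 0]) cylinder(h = 1686, r = 259);


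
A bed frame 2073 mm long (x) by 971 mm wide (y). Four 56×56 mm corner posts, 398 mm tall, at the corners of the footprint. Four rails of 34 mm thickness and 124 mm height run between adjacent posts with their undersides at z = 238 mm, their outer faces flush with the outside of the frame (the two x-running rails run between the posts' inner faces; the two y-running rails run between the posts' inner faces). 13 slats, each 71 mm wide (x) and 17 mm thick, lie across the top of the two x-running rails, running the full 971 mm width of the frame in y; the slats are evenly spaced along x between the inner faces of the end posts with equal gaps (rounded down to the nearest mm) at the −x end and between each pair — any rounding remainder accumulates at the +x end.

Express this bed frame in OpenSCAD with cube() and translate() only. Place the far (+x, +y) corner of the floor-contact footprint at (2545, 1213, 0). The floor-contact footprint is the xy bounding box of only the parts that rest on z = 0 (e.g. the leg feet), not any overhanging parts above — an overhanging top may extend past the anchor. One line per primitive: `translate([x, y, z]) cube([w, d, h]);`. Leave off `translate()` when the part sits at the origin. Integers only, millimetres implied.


translate([472, 242, 0]) cube([56, 56, 398]);
translate([472, 1157, 0]) cube([56, 56, 398]);
translate([2489, 242, 0]) cube([56, 56, 398]);
translate([2489, 1157, 0]) cube([56, 56, 398]);
translate([528, 242, 238]) cube([1961, 34, 124]);
translate([528, 1179, 238]) cube([1961, 34, 124]);
translate([472, 298, 238]) cube([34, 859, 124]);
translate([2511, 298, 238]) cube([34, 859, 124]);
translate([602, 242, 362]) cube([71, 971, 17]);
translate([747, 242, 362]) cube([71, 971, 17]);
translate([892, 242, 362]) cube([71, 971, 17]);
translate([1037, 242, 362]) cube([71, 971, 17]);
translate([1182, 242, 362]) cube([71, 971, 17]);
translate([1327, 242, 362]) cube([71, 971, 17]);
translate([1472, 242, 362]) cube([71, 971, 17]);
translate([1617, 242, 362]) cube([71, 971, 17]);
translate([1762, 242, 362]) cube([71, 971, 17]);
translate([1907, 242, 362]) cube([71, 971, 17]);
translate([2052, 242, 362]) cube([71, 971, 17]);
translate([2197, 242, 362]) cube([71, 971, 17]);
translate([2342, 242, 362]) cube([71, 971, 17]);


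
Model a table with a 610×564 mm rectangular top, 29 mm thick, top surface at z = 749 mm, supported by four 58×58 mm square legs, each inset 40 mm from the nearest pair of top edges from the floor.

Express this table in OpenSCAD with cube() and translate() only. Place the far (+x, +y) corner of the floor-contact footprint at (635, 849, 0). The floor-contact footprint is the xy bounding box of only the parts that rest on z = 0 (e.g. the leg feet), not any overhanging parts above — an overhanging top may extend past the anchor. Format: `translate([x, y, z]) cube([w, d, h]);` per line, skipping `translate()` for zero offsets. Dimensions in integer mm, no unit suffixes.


// leg_h = 749 - 29 = 720
translate([65, 325, 720]) cube([610, 564, 29]);
translate([105, 365, 0]) cube([58, 58, 720]);
translate([577, 365, 0]) cube([58, 58, 720]);
translate([105, 791, 0]) cube([58, 58, 720]);
translate([577, 791, 0]) cube([58, 58, 720]);


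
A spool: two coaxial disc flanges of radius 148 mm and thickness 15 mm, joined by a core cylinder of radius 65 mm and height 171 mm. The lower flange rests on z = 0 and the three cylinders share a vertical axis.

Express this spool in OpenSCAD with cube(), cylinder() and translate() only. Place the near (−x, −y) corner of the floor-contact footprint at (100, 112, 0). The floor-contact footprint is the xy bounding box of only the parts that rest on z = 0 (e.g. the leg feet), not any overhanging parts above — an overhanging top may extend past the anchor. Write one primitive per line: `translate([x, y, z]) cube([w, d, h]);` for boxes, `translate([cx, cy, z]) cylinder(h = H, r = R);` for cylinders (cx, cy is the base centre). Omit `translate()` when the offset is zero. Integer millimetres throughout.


translate([248, 260, 0]) cylinder(h = 15, r = 148);
translate([248, 260, 15]) cylinder(h = 171, r = 65);
translate([248, 260, 186]) cylinder(h = 15, r = 148);


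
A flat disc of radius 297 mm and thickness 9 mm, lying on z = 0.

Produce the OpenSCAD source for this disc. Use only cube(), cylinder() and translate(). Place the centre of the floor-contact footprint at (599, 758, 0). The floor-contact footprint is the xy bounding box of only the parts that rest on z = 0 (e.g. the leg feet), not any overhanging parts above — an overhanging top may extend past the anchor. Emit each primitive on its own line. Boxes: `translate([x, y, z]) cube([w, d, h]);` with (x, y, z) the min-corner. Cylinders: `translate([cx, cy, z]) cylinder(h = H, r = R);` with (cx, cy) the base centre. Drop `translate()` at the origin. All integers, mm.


translate([599, 758, 0]) cylinder(h = 9, r = 297);


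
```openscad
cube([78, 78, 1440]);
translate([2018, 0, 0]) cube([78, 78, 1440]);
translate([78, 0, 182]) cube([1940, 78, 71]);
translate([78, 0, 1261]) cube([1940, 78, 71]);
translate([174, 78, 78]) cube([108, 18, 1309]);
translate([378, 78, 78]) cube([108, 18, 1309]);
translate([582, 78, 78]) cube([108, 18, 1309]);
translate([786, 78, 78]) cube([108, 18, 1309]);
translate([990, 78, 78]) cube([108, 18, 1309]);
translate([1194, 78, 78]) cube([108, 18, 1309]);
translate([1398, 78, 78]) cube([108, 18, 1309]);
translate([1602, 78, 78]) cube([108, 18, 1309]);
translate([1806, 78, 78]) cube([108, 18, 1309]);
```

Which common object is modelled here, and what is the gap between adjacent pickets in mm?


A fence section. The picket gap is 96 mm.

Two posts, two rails, 9 pickets — a fence section. Span 1940 mm holds 9 pickets of 108 mm with 10 equal gaps: ⌊(1940 − 9·108) / 10⌋ = 96 mm.


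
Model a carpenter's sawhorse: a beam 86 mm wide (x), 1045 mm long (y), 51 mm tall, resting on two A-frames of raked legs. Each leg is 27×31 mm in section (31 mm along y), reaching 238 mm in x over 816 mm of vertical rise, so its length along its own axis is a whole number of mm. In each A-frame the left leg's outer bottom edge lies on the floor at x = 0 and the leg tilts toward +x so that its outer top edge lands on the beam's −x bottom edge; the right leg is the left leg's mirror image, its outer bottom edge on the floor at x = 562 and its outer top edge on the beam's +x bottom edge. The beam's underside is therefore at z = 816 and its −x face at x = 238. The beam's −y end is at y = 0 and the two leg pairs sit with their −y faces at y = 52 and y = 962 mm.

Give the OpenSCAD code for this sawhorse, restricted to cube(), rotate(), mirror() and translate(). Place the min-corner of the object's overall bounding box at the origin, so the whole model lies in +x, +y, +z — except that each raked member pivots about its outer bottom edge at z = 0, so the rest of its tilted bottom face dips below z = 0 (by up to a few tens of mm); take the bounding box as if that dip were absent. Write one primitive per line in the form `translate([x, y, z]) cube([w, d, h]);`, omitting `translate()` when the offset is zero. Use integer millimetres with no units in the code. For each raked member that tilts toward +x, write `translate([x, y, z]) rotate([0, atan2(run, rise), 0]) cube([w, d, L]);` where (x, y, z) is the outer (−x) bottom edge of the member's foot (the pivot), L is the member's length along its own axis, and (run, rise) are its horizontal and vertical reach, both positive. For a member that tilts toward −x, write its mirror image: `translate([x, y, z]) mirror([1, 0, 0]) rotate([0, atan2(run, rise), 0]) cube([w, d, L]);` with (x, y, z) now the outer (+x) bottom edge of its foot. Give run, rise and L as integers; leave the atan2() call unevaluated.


translate([238, 0, 816]) cube([86, 1045, 51]);
translate([0, 52, 0]) rotate([0, atan2(238, 816), 0]) cube([27, 31, 850]);
translate([562, 52, 0]) mirror([1, 0, 0]) rotate([0, atan2(238, 816), 0]) cube([27, 31, 850]);
translate([0, 962, 0]) rotate([0, atan2(238, 816), 0]) cube([27, 31, 850]);
translate([562, 962, 0]) mirror([1, 0, 0]) rotate([0, atan2(238, 816), 0]) cube([27, 31, 850]);


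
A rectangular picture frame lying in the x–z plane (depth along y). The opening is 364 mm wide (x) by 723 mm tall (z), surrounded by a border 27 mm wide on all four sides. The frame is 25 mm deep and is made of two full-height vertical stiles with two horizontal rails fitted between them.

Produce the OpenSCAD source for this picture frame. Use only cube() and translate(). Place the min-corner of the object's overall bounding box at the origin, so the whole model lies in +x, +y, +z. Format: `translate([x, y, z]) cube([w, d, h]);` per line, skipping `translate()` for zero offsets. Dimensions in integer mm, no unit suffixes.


cube([27, 25, 777]);
translate([391, 0, 0]) cube([27, 25, 777]);
translate([27, 0, 0]) cube([364, 25, 27]);
translate([27, 0, 750]) cube([364, 25, 27]);


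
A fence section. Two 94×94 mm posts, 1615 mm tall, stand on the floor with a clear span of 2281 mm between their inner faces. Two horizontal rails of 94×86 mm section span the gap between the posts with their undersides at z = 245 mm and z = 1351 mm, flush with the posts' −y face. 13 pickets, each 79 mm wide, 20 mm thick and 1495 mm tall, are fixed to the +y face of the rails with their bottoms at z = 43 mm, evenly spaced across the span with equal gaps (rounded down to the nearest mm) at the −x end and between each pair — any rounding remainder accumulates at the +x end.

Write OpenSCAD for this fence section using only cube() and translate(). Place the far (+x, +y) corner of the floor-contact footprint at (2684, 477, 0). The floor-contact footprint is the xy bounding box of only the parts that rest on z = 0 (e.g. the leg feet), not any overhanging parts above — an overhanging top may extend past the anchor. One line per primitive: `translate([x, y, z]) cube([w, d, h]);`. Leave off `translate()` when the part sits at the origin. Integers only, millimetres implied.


translate([215, 383, 0]) cube([94, 94, 1615]);
translate([2590, 383, 0]) cube([94, 94, 1615]);
translate([309, 383, 245]) cube([2281, 94, 86]);
translate([309, 383, 1351]) cube([2281, 94, 86]);
translate([398, 477, 43]) cube([79, 20, 1495]);
translate([566, 477, 43]) cube([79, 20, 1495]);
translate([734, 477, 43]) cube([79, 20, 1495]);
translate([902, 477, 43]) cube([79, 20, 1495]);
translate([1070, 477, 43]) cube([79, 20, 1495]);
translate([1238, 477, 43]) cube([79, 20, 1495]);
translate([1406, 477, 43]) cube([79, 20, 1495]);
translate([1574, 477, 43]) cube([79, 20, 1495]);
translate([1742, 477, 43]) cube([79, 20, 1495]);
translate([1910, 477, 43]) cube([79, 20, 1495]);
translate([2078, 477, 43]) cube([79, 20, 1495]);
translate([2246, 477, 43]) cube([79, 20, 1495]);
translate([2414, 477, 43]) cube([79, 20, 1495]);


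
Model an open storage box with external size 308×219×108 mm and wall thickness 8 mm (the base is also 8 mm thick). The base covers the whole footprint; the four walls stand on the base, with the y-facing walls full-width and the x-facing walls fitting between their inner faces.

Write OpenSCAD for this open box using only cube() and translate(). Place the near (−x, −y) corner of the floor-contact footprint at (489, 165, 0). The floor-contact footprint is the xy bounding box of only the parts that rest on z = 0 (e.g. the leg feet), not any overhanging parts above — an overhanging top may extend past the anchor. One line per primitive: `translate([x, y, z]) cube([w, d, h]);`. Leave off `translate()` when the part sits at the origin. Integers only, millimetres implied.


translate([489, 165, 0]) cube([308, 219, 8]);
translate([489, 165, 8]) cube([308, 8, 100]);
translate([489, 376, 8]) cube([308, 8, 100]);
translate([489, 173, 8]) cube([8, 203, 100]);
translate([789, 173, 8]) cube([8, 203, 100]);


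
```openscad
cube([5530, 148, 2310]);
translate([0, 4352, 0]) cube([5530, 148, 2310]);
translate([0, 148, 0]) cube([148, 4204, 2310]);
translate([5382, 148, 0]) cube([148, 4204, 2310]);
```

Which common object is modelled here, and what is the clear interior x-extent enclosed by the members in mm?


A house (or room) frame. The interior width is 5234 mm.

Four 2310 mm walls enclosing a rectangle with no floor or roof — a room or house frame. Outside width is 5530 mm and wall thickness is 148 mm, so the interior width is 5530 − 2 × 148 = 5234 mm.


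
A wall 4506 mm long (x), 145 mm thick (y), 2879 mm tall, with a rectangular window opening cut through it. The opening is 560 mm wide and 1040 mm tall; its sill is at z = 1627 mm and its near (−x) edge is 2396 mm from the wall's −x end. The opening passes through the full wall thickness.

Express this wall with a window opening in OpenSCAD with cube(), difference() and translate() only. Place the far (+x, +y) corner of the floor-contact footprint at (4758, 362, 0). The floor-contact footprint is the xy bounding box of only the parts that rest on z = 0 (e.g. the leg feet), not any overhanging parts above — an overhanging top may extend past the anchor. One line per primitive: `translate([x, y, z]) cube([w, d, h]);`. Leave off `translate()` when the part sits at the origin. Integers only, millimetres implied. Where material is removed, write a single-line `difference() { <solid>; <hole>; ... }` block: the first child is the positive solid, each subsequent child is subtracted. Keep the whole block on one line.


difference() { translate([252, 217, 0]) cube([4506, 145, 2879]); translate([2648, 217, 1627]) cube([560, 145, 1040]); }


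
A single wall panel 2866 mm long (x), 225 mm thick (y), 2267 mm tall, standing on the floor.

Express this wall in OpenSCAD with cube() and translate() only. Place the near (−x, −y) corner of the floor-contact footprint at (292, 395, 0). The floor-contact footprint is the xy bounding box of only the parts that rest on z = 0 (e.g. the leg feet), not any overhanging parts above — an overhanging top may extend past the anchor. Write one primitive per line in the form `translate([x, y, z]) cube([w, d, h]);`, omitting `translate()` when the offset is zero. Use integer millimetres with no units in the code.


translate([292, 395, 0]) cube([2866, 225, 2267]);


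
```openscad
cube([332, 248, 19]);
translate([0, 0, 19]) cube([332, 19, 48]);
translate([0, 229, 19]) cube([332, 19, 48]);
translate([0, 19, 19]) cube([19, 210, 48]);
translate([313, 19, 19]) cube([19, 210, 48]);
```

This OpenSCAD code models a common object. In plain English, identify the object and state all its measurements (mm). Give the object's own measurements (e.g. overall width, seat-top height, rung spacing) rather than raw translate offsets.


An open-topped rectangular box: outside dimensions 332×248×67 mm, with a uniform wall and base thickness of 19 mm. The base is a full 332×248 slab on the floor; four walls sit on top of the base. The front and back walls (the −y and +y sides) span the full width; the two side walls fit between them.


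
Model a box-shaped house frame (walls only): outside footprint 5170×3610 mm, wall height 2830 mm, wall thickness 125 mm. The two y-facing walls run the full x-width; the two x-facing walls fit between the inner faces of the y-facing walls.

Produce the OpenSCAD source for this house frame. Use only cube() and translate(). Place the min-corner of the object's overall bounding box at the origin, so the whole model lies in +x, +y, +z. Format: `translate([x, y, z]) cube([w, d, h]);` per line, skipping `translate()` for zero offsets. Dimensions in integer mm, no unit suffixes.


cube([5170, 125, 2830]);
translate([0, 3485, 0]) cube([5170, 125, 2830]);
translate([0, 125, 0]) cube([125, 3360, 2830]);
translate([5045, 125, 0]) cube([125, 3360, 2830]);


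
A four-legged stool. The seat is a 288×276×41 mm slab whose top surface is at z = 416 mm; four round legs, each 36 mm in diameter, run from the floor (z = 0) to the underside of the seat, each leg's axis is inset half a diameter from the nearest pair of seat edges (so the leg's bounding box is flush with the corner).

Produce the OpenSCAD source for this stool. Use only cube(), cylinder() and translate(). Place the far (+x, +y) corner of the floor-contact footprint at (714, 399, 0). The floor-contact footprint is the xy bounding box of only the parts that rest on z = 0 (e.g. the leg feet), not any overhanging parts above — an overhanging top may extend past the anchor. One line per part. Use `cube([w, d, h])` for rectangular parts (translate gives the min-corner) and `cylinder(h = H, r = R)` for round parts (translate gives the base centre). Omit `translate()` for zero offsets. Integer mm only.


translate([426, 123, 375]) cube([288, 276, 41]);
translate([444, 141, 0]) cylinder(h = 375, r = 18);
translate([696, 141, 0]) cylinder(h = 375, r = 18);
translate([444, 381, 0]) cylinder(h = 375, r = 18);
translate([696, 381, 0]) cylinder(h = 375, r = 18);


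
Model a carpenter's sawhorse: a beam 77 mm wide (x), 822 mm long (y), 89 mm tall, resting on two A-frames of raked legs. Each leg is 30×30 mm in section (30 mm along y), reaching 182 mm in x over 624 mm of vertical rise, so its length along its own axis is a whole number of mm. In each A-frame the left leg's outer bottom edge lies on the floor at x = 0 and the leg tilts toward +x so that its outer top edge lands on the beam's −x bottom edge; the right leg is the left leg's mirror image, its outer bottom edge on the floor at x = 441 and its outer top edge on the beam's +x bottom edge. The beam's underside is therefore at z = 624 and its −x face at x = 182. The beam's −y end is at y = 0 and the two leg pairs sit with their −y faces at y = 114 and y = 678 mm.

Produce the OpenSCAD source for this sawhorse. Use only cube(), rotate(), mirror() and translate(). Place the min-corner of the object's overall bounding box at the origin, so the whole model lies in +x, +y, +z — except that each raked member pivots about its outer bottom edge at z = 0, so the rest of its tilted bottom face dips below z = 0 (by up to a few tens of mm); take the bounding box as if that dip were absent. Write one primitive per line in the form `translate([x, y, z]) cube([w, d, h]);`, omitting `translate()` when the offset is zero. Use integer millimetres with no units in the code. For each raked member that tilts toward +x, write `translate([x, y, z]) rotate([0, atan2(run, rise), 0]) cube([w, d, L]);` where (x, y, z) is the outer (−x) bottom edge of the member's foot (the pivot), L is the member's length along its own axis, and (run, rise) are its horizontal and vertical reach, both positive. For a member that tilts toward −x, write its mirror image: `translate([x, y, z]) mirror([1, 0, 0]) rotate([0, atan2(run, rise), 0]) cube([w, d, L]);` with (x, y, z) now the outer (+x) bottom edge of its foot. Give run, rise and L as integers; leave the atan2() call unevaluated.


translate([182, 0, 624]) cube([77, 822, 89]);
translate([0, 114, 0]) rotate([0, atan2(182, 624), 0]) cube([30, 30, 650]);
translate([441, 114, 0]) mirror([1, 0, 0]) rotate([0, atan2(182, 624), 0]) cube([30, 30, 650]);
translate([0, 678, 0]) rotate([0, atan2(182, 624), 0]) cube([30, 30, 650]);
translate([441, 678, 0]) mirror([1, 0, 0]) rotate([0, atan2(182, 624), 0]) cube([30, 30, 650]);


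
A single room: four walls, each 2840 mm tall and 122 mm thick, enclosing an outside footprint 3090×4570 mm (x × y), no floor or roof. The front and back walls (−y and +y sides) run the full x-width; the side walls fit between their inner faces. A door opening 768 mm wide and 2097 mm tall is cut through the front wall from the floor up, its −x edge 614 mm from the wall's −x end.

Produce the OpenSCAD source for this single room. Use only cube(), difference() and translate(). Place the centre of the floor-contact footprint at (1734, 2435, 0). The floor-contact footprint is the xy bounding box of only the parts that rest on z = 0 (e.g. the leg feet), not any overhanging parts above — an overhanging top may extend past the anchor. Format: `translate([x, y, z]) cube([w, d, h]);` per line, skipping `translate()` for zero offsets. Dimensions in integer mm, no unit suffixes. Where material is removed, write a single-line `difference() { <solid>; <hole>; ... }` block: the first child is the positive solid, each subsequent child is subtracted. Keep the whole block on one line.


difference() { translate([189, 150, 0]) cube([3090, 122, 2840]); translate([803, 150, 0]) cube([768, 122, 2097]); }
translate([189, 4598, 0]) cube([3090, 122, 2840]);
translate([189, 272, 0]) cube([122, 4326, 2840]);
translate([3157, 272, 0]) cube([122, 4326, 2840]);


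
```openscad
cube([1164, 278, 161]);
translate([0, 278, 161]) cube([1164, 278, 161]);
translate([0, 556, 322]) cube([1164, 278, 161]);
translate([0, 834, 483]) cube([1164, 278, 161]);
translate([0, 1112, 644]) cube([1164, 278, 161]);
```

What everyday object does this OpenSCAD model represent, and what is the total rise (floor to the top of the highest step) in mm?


A staircase. The total rise is 805 mm.

5 identical blocks, each offset up and back from the previous — a staircase. Each step is 161 mm tall and there are 5 of them, so the total rise is 5 × 161 = 805 mm.


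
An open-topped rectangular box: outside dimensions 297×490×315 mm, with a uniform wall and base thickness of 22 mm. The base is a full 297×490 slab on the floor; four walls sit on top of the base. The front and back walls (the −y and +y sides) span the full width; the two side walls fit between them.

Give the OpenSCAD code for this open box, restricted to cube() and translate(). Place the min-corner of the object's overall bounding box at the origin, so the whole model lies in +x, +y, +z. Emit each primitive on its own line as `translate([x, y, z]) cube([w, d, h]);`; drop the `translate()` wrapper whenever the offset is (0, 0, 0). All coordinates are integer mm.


cube([297, 490, 22]);
translate([0, 0, 22]) cube([297, 22, 293]);
translate([0, 468, 22]) cube([297, 22, 293]);
translate([0, 22, 22]) cube([22, 446, 293]);
translate([275, 22, 22]) cube([22, 446, 293]);


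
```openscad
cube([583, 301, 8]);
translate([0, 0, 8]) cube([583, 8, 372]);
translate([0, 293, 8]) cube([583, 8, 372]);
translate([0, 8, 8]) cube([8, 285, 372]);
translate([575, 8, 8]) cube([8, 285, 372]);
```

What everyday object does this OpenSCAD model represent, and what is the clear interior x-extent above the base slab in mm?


An open box. The internal width is 567 mm.

A 583×301 base slab with four walls standing on it — an open box. The base is 583 mm wide and the walls are 8 mm thick, so the internal width is 583 − 2 × 8 = 567 mm.


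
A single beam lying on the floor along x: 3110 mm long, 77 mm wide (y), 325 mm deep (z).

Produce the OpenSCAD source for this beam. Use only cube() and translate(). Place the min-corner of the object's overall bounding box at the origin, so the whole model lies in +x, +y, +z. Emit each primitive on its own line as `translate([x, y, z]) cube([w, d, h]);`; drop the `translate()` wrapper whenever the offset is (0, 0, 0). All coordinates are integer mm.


cube([3110, 77, 325]);


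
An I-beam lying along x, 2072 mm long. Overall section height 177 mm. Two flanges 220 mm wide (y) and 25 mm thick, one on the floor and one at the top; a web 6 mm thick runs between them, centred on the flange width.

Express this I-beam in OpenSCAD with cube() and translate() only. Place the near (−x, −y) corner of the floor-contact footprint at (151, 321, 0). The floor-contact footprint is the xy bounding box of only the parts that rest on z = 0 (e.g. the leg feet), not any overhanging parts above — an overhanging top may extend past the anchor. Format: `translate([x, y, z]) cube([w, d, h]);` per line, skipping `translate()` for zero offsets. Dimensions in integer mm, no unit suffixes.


translate([151, 321, 0]) cube([2072, 220, 25]);
translate([151, 428, 25]) cube([2072, 6, 127]);
translate([151, 321, 152]) cube([2072, 220, 25]);


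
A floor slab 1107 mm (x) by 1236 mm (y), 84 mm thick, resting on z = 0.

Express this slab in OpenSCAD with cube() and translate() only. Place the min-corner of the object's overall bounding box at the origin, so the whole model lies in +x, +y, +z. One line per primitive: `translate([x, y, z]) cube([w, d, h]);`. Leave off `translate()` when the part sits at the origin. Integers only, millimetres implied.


cube([1107, 1236, 84]);


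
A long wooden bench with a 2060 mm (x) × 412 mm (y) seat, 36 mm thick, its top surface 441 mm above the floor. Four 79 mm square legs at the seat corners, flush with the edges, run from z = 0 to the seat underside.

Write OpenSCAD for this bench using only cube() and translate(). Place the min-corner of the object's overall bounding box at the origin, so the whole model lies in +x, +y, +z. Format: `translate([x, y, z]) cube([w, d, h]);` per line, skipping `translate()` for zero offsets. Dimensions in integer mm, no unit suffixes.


translate([0, 0, 405]) cube([2060, 412, 36]);
cube([79, 79, 405]);
translate([0, 333, 0]) cube([79, 79, 405]);
translate([1981, 0, 0]) cube([79, 79, 405]);
translate([1981, 333, 0]) cube([79, 79, 405]);


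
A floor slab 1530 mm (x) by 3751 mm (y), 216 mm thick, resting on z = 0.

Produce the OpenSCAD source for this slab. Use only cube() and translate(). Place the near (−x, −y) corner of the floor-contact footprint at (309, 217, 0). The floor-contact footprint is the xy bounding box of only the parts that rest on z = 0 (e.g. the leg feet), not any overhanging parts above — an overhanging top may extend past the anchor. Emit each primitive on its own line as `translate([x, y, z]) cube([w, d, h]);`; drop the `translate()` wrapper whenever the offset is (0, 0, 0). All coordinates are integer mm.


translate([309, 217, 0]) cube([1530, 3751, 216]);


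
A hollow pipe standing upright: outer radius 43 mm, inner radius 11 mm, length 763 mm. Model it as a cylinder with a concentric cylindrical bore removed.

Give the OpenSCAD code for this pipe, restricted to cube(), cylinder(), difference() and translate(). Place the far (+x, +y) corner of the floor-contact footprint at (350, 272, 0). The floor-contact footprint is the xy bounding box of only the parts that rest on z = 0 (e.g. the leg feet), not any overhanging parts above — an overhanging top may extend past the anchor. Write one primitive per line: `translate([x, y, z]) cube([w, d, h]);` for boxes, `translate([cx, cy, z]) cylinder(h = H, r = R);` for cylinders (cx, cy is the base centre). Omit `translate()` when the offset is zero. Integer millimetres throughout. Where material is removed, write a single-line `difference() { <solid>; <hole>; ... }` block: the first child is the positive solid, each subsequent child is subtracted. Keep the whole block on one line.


difference() { translate([307, 229, 0]) cylinder(h = 763, r = 43); translate([307, 229, 0]) cylinder(h = 763, r = 11); }


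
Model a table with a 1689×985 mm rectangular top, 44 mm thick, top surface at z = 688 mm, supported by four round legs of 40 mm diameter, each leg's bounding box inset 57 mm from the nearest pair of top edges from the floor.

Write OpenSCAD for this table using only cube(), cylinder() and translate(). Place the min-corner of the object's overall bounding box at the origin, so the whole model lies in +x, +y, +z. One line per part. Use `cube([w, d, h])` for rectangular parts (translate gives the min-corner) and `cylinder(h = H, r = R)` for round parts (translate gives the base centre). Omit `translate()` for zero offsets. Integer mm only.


// leg_h = 688 - 44 = 644
translate([0, 0, 644]) cube([1689, 985, 44]);
translate([77, 77, 0]) cylinder(h = 644, r = 20);
translate([1612, 77, 0]) cylinder(h = 644, r = 20);
translate([77, 908, 0]) cylinder(h = 644, r = 20);
translate([1612, 908, 0]) cylinder(h = 644, r = 20);


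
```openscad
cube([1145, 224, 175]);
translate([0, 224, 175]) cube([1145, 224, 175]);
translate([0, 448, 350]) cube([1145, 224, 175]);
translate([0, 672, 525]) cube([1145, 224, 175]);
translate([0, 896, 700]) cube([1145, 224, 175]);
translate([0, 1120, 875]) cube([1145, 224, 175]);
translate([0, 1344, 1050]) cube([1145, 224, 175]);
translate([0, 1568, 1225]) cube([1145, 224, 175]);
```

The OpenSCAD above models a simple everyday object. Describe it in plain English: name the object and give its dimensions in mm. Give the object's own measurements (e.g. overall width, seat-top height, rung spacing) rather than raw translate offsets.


A straight staircase of 8 solid steps. Each step is 1145 mm wide (x), 224 mm deep (y, the going) and 175 mm tall (the rise). The first step rests on the floor; each subsequent step sits one going further in +y and one rise higher in +z, directly behind and above the previous step with no overlap.
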